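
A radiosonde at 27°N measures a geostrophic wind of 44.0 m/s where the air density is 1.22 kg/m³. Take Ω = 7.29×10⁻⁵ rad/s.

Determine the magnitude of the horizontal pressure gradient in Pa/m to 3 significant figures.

3.55×10⁻³ Pa/m

Coriolis parameter at 27°N:
f = 2Ω sin φ = 2 × 7.29×10⁻⁵ × sin 27° = 6.62×10⁻⁵ s⁻¹
Geostrophic balance rearranged: |∂P/∂n| = f ρ V_g
|∂P/∂n| = 6.62×10⁻⁵ × 1.22 × 44.0 = 3.55×10⁻³ Pa/m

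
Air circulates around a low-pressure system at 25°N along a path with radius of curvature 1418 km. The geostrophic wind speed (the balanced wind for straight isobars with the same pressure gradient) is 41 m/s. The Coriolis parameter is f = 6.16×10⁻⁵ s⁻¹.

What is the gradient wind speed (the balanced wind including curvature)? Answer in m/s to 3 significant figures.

Around a low, centrifugal force acts outward with Coriolis, so pressure-gradient force balances both:
(1/ρ)|∂P/∂n| = fV + V²/R  →  V² + fR·V − fR·V_g = 0
With fR = 6.16×10⁻⁵ × 1418×10³ m = 87.3 m/s:
V = [−fR + √((fR)² + 4 fR V_g)]/2 = [−87.3 + √(87.3² + 4×87.3×41)]/2 = 30.4 m/s
Subgeostrophic (V < V_g = 41 m/s), as expected around a low.

30.4 m/s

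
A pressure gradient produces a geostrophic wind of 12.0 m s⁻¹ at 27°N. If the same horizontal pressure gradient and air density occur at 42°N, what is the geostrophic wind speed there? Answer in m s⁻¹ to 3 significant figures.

8.14 m s⁻¹

With the same pressure gradient and density, V_g ∝ 1/f ∝ 1/sin φ.
V₂ = V₁ · sin φ₁ / sin φ₂ = 12.0 × sin 27° / sin 42°
V₂ = 12.0 × 0.4540/0.6691 = 8.14 m s⁻¹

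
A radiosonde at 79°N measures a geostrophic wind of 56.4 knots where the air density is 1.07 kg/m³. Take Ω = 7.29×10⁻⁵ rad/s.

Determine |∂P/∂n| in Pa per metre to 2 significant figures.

4.4×10⁻³ Pa/m

Coriolis parameter at 79°N:
f = 2Ω sin φ = 2 × 7.29×10⁻⁵ × sin 79° = 1.43×10⁻⁴ s⁻¹
Wind speed in SI: 56.4 knots = 29.0 m/s
Geostrophic balance rearranged: |∂P/∂n| = f ρ V_g
|∂P/∂n| = 1.43×10⁻⁴ × 1.07 × 29.0 = 4.44×10⁻³ Pa/m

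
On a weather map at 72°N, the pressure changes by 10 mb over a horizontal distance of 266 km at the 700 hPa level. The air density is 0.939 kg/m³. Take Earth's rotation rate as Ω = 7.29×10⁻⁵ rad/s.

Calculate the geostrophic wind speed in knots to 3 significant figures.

Coriolis parameter at 72°N:
f = 2Ω sin φ = 2 × 7.29×10⁻⁵ × sin 72° = 1.39×10⁻⁴ s⁻¹
Pressure gradient: |∂P/∂n| = 1000 Pa / 266000 m = 3.76×10⁻³ Pa/m
Geostrophic balance (pressure-gradient force = Coriolis force):
V_g = (1/(fρ)) |∂P/∂n| = 3.76×10⁻³ / (1.39×10⁻⁴ × 0.939) = 28.9 m/s
Converting: 28.9 m/s × 1.944 = 56.1 knots

56.1 knots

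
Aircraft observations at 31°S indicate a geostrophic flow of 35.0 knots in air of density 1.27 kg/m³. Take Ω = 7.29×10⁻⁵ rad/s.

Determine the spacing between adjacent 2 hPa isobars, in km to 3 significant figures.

Coriolis parameter at 31°S:
f = 2Ω sin φ = 2 × 7.29×10⁻⁵ × sin 31° = 7.51×10⁻⁵ s⁻¹
Wind speed in SI: 35.0 knots = 18.0 m/s
Geostrophic balance rearranged: |∂P/∂n| = f ρ V_g
|∂P/∂n| = 7.51×10⁻⁵ × 1.27 × 18.0 = 1.72×10⁻³ Pa/m
Isobar spacing: Δn = ΔP/|∂P/∂n| = 200 Pa / 1.72×10⁻³ Pa/m = 116472 m ≈ 116 km

116 km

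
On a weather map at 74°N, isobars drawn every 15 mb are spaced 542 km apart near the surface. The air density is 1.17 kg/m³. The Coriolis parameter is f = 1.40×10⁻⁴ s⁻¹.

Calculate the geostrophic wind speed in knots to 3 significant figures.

Pressure gradient: |∂P/∂n| = 1500 Pa / 542000 m = 2.77×10⁻³ Pa/m
Geostrophic balance (pressure-gradient force = Coriolis force):
V_g = (1/(fρ)) |∂P/∂n| = 2.77×10⁻³ / (1.40×10⁻⁴ × 1.17) = 16.9 m/s
Converting: 16.9 m/s × 1.944 = 32.8 knots

32.8 knots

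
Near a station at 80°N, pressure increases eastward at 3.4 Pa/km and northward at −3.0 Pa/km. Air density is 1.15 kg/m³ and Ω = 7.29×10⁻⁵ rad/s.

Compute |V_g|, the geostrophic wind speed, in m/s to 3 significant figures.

Coriolis parameter at 80°N:
f = 2Ω sin φ = 2 × 7.29×10⁻⁵ × sin 80° = 1.44×10⁻⁴ s⁻¹
Component geostrophic relations (x east, y north):
u_g = −(1/(fρ)) ∂P/∂y,  v_g = (1/(fρ)) ∂P/∂x
u_g = −(−3.0×10⁻³)/(1.44×10⁻⁴ × 1.15) = 18.2 m/s;  v_g = (3.4×10⁻³)/(1.44×10⁻⁴ × 1.15) = 20.6 m/s
|V_g| = √(u_g² + v_g²) = 27.5 m/s

27.5 m/s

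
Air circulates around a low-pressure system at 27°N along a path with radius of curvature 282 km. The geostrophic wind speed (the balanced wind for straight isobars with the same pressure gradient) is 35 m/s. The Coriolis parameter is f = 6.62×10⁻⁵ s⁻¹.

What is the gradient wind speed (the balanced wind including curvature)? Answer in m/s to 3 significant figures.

17.9 m/s

Around a low, centrifugal force acts outward with Coriolis, so pressure-gradient force balances both:
(1/ρ)|∂P/∂n| = fV + V²/R  →  V² + fR·V − fR·V_g = 0
With fR = 6.62×10⁻⁵ × 282×10³ m = 18.7 m/s:
V = [−fR + √((fR)² + 4 fR V_g)]/2 = [−18.7 + √(18.7² + 4×18.7×35)]/2 = 17.9 m/s
Subgeostrophic (V < V_g = 35 m/s), as expected around a low.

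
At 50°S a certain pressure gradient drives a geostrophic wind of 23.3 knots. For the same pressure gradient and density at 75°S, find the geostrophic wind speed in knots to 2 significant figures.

With the same pressure gradient and density, V_g ∝ 1/f ∝ 1/sin φ.
V₂ = V₁ · sin φ₁ / sin φ₂ = 23.3 × sin 50° / sin 75°
V₂ = 23.3 × 0.7660/0.9659 = 18 knots

18 knots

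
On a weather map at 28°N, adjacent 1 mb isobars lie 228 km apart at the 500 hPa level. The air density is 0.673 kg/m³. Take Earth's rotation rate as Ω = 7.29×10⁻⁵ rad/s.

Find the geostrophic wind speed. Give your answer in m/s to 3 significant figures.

Coriolis parameter at 28°N:
f = 2Ω sin φ = 2 × 7.29×10⁻⁵ × sin 28° = 6.84×10⁻⁵ s⁻¹
Pressure gradient: |∂P/∂n| = 100 Pa / 228000 m = 4.39×10⁻⁴ Pa/m
Geostrophic balance (pressure-gradient force = Coriolis force):
V_g = (1/(fρ)) |∂P/∂n| = 4.39×10⁻⁴ / (6.84×10⁻⁵ × 0.673) = 9.52 m/s

9.52 m/s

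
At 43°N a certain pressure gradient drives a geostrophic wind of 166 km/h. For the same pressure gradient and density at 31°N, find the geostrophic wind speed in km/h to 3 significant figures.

With the same pressure gradient and density, V_g ∝ 1/f ∝ 1/sin φ.
V₂ = V₁ · sin φ₁ / sin φ₂ = 166 × sin 43° / sin 31°
V₂ = 166 × 0.6820/0.5150 = 220 km/h

220 km/h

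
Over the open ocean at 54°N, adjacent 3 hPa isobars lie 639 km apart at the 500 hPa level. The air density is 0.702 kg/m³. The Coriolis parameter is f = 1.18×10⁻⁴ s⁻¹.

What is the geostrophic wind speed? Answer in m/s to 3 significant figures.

Pressure gradient: |∂P/∂n| = 300 Pa / 639000 m = 4.69×10⁻⁴ Pa/m
Geostrophic balance (pressure-gradient force = Coriolis force):
V_g = (1/(fρ)) |∂P/∂n| = 4.69×10⁻⁴ / (1.18×10⁻⁴ × 0.702) = 5.67 m/s

5.67 m/s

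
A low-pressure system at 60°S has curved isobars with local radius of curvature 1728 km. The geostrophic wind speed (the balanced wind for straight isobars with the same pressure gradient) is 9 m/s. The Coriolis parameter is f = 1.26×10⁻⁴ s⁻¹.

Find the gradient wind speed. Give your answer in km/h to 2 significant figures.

Around a low, centrifugal force acts outward with Coriolis, so pressure-gradient force balances both:
(1/ρ)|∂P/∂n| = fV + V²/R  →  V² + fR·V − fR·V_g = 0
With fR = 1.26×10⁻⁴ × 1728×10³ m = 218 m/s:
V = [−fR + √((fR)² + 4 fR V_g)]/2 = [−218 + √(218² + 4×218×9)]/2 = 8.66 m/s
Subgeostrophic (V < V_g = 9 m/s), as expected around a low.
Converting: 8.66 m/s × 3.6 = 31 km/h

31 km/h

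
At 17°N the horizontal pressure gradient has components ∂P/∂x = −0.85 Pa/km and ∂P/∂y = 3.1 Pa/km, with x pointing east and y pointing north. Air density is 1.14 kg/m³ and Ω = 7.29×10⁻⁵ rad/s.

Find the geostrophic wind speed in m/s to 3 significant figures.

Coriolis parameter at 17°N:
f = 2Ω sin φ = 2 × 7.29×10⁻⁵ × sin 17° = 4.26×10⁻⁵ s⁻¹
Component geostrophic relations (x east, y north):
u_g = −(1/(fρ)) ∂P/∂y,  v_g = (1/(fρ)) ∂P/∂x
u_g = −(3.1×10⁻³)/(4.26×10⁻⁵ × 1.14) = −63.8 m/s;  v_g = (−0.85×10⁻³)/(4.26×10⁻⁵ × 1.14) = −17.5 m/s
|V_g| = √(u_g² + v_g²) = 66.1 m/s

66.1 m/s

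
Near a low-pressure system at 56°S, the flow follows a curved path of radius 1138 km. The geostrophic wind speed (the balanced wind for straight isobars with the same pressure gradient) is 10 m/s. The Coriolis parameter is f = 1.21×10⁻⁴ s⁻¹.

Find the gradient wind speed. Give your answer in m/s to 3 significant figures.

9.36 m/s

Around a low, centrifugal force acts outward with Coriolis, so pressure-gradient force balances both:
(1/ρ)|∂P/∂n| = fV + V²/R  →  V² + fR·V − fR·V_g = 0
With fR = 1.21×10⁻⁴ × 1138×10³ m = 138 m/s:
V = [−fR + √((fR)² + 4 fR V_g)]/2 = [−138 + √(138² + 4×138×10)]/2 = 9.36 m/s
Subgeostrophic (V < V_g = 10 m/s), as expected around a low.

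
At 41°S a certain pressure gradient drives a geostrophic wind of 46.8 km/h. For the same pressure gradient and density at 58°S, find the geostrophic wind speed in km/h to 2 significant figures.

36 km/h

With the same pressure gradient and density, V_g ∝ 1/f ∝ 1/sin φ.
V₂ = V₁ · sin φ₁ / sin φ₂ = 46.8 × sin 41° / sin 58°
V₂ = 46.8 × 0.6561/0.8480 = 36 km/h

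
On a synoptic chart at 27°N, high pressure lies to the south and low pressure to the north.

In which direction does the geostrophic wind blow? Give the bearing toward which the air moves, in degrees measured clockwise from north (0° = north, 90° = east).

090°

The pressure-gradient force points toward the north (bearing 000°).
Geostrophic balance: in the Northern Hemisphere the Coriolis force deflects motion to the right, so the geostrophic wind blows 90° to the right of the pressure-gradient force (low pressure on the left).
Rotating 000° by 90° clockwise gives 090° — the wind blows toward the east.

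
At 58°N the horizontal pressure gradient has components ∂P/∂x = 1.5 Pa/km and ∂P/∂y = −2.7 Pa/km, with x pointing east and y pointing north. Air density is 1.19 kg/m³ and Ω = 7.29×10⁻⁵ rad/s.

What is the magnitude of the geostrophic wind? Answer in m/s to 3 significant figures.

Coriolis parameter at 58°N:
f = 2Ω sin φ = 2 × 7.29×10⁻⁵ × sin 58° = 1.24×10⁻⁴ s⁻¹
Component geostrophic relations (x east, y north):
u_g = −(1/(fρ)) ∂P/∂y,  v_g = (1/(fρ)) ∂P/∂x
u_g = −(−2.7×10⁻³)/(1.24×10⁻⁴ × 1.19) = 18.4 m/s;  v_g = (1.5×10⁻³)/(1.24×10⁻⁴ × 1.19) = 10.2 m/s
|V_g| = √(u_g² + v_g²) = 21.0 m/s

21.0 m/s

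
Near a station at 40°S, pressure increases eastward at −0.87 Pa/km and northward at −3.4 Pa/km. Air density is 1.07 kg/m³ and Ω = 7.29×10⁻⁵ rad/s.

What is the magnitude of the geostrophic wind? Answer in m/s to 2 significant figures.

35 m/s

Coriolis parameter at 40°S:
f = 2Ω sin φ = 2 × 7.29×10⁻⁵ × sin 40° = 9.37×10⁻⁵ s⁻¹
In the Southern Hemisphere f is negative: f = −9.37×10⁻⁵ s⁻¹.
Component geostrophic relations (x east, y north):
u_g = −(1/(fρ)) ∂P/∂y,  v_g = (1/(fρ)) ∂P/∂x
u_g = −(−3.4×10⁻³)/(−9.37×10⁻⁵ × 1.07) = −33.9 m/s;  v_g = (−0.87×10⁻³)/(−9.37×10⁻⁵ × 1.07) = 8.68 m/s
|V_g| = √(u_g² + v_g²) = 35.0 m/s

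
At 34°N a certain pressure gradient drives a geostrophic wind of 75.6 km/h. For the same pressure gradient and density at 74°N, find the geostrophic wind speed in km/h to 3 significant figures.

With the same pressure gradient and density, V_g ∝ 1/f ∝ 1/sin φ.
V₂ = V₁ · sin φ₁ / sin φ₂ = 75.6 × sin 34° / sin 74°
V₂ = 75.6 × 0.5592/0.9613 = 44.0 km/h

44.0 km/h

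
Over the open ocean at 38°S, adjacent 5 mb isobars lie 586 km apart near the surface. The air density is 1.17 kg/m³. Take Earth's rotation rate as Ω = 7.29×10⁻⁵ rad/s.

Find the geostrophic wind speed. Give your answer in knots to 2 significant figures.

16 knots

Coriolis parameter at 38°S:
f = 2Ω sin φ = 2 × 7.29×10⁻⁵ × sin 38° = 8.98×10⁻⁵ s⁻¹
Pressure gradient: |∂P/∂n| = 500 Pa / 586000 m = 8.53×10⁻⁴ Pa/m
Geostrophic balance (pressure-gradient force = Coriolis force):
V_g = (1/(fρ)) |∂P/∂n| = 8.53×10⁻⁴ / (8.98×10⁻⁵ × 1.17) = 8.12 m/s
Converting: 8.12 m/s × 1.944 = 16 knots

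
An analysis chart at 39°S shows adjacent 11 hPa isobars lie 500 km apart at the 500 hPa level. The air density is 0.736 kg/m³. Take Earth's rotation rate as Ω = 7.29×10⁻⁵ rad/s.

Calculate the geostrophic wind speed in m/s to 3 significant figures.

Coriolis parameter at 39°S:
f = 2Ω sin φ = 2 × 7.29×10⁻⁵ × sin 39° = 9.18×10⁻⁵ s⁻¹
Pressure gradient: |∂P/∂n| = 1100 Pa / 500000 m = 2.20×10⁻³ Pa/m
Geostrophic balance (pressure-gradient force = Coriolis force):
V_g = (1/(fρ)) |∂P/∂n| = 2.20×10⁻³ / (9.18×10⁻⁵ × 0.736) = 32.6 m/s

32.6 m/s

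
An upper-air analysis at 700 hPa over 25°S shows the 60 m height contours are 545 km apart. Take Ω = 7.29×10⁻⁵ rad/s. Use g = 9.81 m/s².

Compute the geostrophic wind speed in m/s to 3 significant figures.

Coriolis parameter at 25°S:
f = 2Ω sin φ = 2 × 7.29×10⁻⁵ × sin 25° = 6.16×10⁻⁵ s⁻¹
Height gradient: |∂Z/∂n| = 60 m / 545000 m = 1.10×10⁻⁴
On a pressure surface, geostrophic balance gives V_g = (g/f)|∂Z/∂n|:
V_g = 9.81 × 1.10×10⁻⁴ / 6.16×10⁻⁵ = 17.5 m/s

17.5 m/s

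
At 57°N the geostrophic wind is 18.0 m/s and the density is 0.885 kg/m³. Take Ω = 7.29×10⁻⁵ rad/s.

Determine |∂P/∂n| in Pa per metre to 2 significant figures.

1.9×10⁻³ Pa/m

Coriolis parameter at 57°N:
f = 2Ω sin φ = 2 × 7.29×10⁻⁵ × sin 57° = 1.22×10⁻⁴ s⁻¹
Geostrophic balance rearranged: |∂P/∂n| = f ρ V_g
|∂P/∂n| = 1.22×10⁻⁴ × 0.885 × 18.0 = 1.95×10⁻³ Pa/m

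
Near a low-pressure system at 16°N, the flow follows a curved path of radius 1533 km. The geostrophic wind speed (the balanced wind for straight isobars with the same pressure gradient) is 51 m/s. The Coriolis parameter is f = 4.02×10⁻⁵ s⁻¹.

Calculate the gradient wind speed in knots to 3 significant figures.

Around a low, centrifugal force acts outward with Coriolis, so pressure-gradient force balances both:
(1/ρ)|∂P/∂n| = fV + V²/R  →  V² + fR·V − fR·V_g = 0
With fR = 4.02×10⁻⁵ × 1533×10³ m = 61.6 m/s:
V = [−fR + √((fR)² + 4 fR V_g)]/2 = [−61.6 + √(61.6² + 4×61.6×51)]/2 = 33.2 m/s
Subgeostrophic (V < V_g = 51 m/s), as expected around a low.
Converting: 33.2 m/s × 1.944 = 64.5 knots

64.5 knots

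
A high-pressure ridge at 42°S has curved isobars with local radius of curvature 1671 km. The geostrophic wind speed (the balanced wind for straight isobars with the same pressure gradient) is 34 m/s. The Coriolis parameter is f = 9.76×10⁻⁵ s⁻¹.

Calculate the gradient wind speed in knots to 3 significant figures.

93.9 knots

Around a high, pressure-gradient force acts outward with centrifugal, so Coriolis balances both:
fV = (1/ρ)|∂P/∂n| + V²/R  →  V² − fR·V + fR·V_g = 0
With fR = 9.76×10⁻⁵ × 1671×10³ m = 163 m/s:
V = [fR − √((fR)² − 4 fR V_g)]/2 = [163 − √(163² − 4×163×34)]/2 = 48.3 m/s
Supergeostrophic (V > V_g = 34 m/s), as expected around a high.
Converting: 48.3 m/s × 1.944 = 93.9 knots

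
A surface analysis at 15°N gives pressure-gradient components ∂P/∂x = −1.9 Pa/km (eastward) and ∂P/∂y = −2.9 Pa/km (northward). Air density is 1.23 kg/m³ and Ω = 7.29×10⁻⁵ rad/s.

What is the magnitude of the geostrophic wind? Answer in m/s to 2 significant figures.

75 m/s

Coriolis parameter at 15°N:
f = 2Ω sin φ = 2 × 7.29×10⁻⁵ × sin 15° = 3.77×10⁻⁵ s⁻¹
Component geostrophic relations (x east, y north):
u_g = −(1/(fρ)) ∂P/∂y,  v_g = (1/(fρ)) ∂P/∂x
u_g = −(−2.9×10⁻³)/(3.77×10⁻⁵ × 1.23) = 62.5 m/s;  v_g = (−1.9×10⁻³)/(3.77×10⁻⁵ × 1.23) = −40.9 m/s
|V_g| = √(u_g² + v_g²) = 74.7 m/s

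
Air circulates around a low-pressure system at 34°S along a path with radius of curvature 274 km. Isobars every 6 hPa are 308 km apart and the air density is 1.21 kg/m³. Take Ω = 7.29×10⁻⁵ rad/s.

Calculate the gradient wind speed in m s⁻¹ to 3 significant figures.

Coriolis parameter at 34°S:
f = 2Ω sin φ = 2 × 7.29×10⁻⁵ × sin 34° = 8.15×10⁻⁵ s⁻¹
Pressure gradient: |∂P/∂n| = 600 Pa / 308000 m = 1.95×10⁻³ Pa/m
Geostrophic speed: V_g = |∂P/∂n|/(fρ) = 1.95×10⁻³/(8.15×10⁻⁵ × 1.21) = 19.7 m/s
Around a low, centrifugal force acts outward with Coriolis, so pressure-gradient force balances both:
(1/ρ)|∂P/∂n| = fV + V²/R  →  V² + fR·V − fR·V_g = 0
With fR = 8.15×10⁻⁵ × 274×10³ m = 22.3 m/s:
V = [−fR + √((fR)² + 4 fR V_g)]/2 = [−22.3 + √(22.3² + 4×22.3×19.7)]/2 = 12.6 m/s
Subgeostrophic (V < V_g = 19.7 m/s), as expected around a low.

12.6 m s⁻¹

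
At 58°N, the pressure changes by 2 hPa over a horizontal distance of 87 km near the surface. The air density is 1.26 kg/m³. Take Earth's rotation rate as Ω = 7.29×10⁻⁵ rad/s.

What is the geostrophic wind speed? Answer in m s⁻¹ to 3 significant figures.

Coriolis parameter at 58°N:
f = 2Ω sin φ = 2 × 7.29×10⁻⁵ × sin 58° = 1.24×10⁻⁴ s⁻¹
Pressure gradient: |∂P/∂n| = 200 Pa / 87000 m = 2.30×10⁻³ Pa/m
Geostrophic balance (pressure-gradient force = Coriolis force):
V_g = (1/(fρ)) |∂P/∂n| = 2.30×10⁻³ / (1.24×10⁻⁴ × 1.26) = 14.8 m/s

14.8 m s⁻¹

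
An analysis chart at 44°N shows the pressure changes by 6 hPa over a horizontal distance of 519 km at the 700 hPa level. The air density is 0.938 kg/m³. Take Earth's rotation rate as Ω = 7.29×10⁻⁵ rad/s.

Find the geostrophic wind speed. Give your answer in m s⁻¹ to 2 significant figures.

Coriolis parameter at 44°N:
f = 2Ω sin φ = 2 × 7.29×10⁻⁵ × sin 44° = 1.01×10⁻⁴ s⁻¹
Pressure gradient: |∂P/∂n| = 600 Pa / 519000 m = 1.16×10⁻³ Pa/m
Geostrophic balance (pressure-gradient force = Coriolis force):
V_g = (1/(fρ)) |∂P/∂n| = 1.16×10⁻³ / (1.01×10⁻⁴ × 0.938) = 12.2 m/s

12 m s⁻¹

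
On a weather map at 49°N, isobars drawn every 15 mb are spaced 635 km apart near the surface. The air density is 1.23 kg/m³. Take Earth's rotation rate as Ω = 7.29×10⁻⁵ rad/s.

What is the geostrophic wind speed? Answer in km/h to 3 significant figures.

Coriolis parameter at 49°N:
f = 2Ω sin φ = 2 × 7.29×10⁻⁵ × sin 49° = 1.10×10⁻⁴ s⁻¹
Pressure gradient: |∂P/∂n| = 1500 Pa / 635000 m = 2.36×10⁻³ Pa/m
Geostrophic balance (pressure-gradient force = Coriolis force):
V_g = (1/(fρ)) |∂P/∂n| = 2.36×10⁻³ / (1.10×10⁻⁴ × 1.23) = 17.5 m/s
Converting: 17.5 m/s × 3.6 = 62.8 km/h

62.8 km/h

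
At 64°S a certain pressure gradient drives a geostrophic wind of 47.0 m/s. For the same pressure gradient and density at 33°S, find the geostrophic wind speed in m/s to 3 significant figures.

With the same pressure gradient and density, V_g ∝ 1/f ∝ 1/sin φ.
V₂ = V₁ · sin φ₁ / sin φ₂ = 47.0 × sin 64° / sin 33°
V₂ = 47.0 × 0.8988/0.5446 = 77.6 m/s

77.6 m/s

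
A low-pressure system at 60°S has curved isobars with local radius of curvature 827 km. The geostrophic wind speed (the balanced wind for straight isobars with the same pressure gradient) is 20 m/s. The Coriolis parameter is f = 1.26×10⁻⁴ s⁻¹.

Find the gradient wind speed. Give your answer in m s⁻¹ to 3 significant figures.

17.2 m s⁻¹

Around a low, centrifugal force acts outward with Coriolis, so pressure-gradient force balances both:
(1/ρ)|∂P/∂n| = fV + V²/R  →  V² + fR·V − fR·V_g = 0
With fR = 1.26×10⁻⁴ × 827×10³ m = 104 m/s:
V = [−fR + √((fR)² + 4 fR V_g)]/2 = [−104 + √(104² + 4×104×20)]/2 = 17.2 m/s
Subgeostrophic (V < V_g = 20 m/s), as expected around a low.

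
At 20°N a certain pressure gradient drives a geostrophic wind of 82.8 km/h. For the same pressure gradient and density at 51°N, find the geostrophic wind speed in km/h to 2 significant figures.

With the same pressure gradient and density, V_g ∝ 1/f ∝ 1/sin φ.
V₂ = V₁ · sin φ₁ / sin φ₂ = 82.8 × sin 20° / sin 51°
V₂ = 82.8 × 0.3420/0.7771 = 36 km/h

36 km/h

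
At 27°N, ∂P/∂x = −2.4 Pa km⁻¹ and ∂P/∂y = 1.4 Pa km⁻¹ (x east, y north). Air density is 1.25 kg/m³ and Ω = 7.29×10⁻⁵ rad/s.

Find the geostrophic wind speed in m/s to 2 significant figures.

34 m/s

Coriolis parameter at 27°N:
f = 2Ω sin φ = 2 × 7.29×10⁻⁵ × sin 27° = 6.62×10⁻⁵ s⁻¹
Component geostrophic relations (x east, y north):
u_g = −(1/(fρ)) ∂P/∂y,  v_g = (1/(fρ)) ∂P/∂x
u_g = −(1.4×10⁻³)/(6.62×10⁻⁵ × 1.25) = −16.9 m/s;  v_g = (−2.4×10⁻³)/(6.62×10⁻⁵ × 1.25) = −29.0 m/s
|V_g| = √(u_g² + v_g²) = 33.6 m/s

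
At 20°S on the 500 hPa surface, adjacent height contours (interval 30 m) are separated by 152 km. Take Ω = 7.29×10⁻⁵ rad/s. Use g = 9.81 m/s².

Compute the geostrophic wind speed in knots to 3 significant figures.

Coriolis parameter at 20°S:
f = 2Ω sin φ = 2 × 7.29×10⁻⁵ × sin 20° = 4.99×10⁻⁵ s⁻¹
Height gradient: |∂Z/∂n| = 30 m / 152000 m = 1.97×10⁻⁴
On a pressure surface, geostrophic balance gives V_g = (g/f)|∂Z/∂n|:
V_g = 9.81 × 1.97×10⁻⁴ / 4.99×10⁻⁵ = 38.8 m/s
Converting: 38.8 m/s × 1.944 = 75.5 knots

75.5 knots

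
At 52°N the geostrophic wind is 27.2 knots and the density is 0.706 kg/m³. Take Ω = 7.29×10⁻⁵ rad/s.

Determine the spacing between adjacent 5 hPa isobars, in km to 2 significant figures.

440 km

Coriolis parameter at 52°N:
f = 2Ω sin φ = 2 × 7.29×10⁻⁵ × sin 52° = 1.15×10⁻⁴ s⁻¹
Wind speed in SI: 27.2 knots = 14.0 m/s
Geostrophic balance rearranged: |∂P/∂n| = f ρ V_g
|∂P/∂n| = 1.15×10⁻⁴ × 0.706 × 14.0 = 1.14×10⁻³ Pa/m
Isobar spacing: Δn = ΔP/|∂P/∂n| = 500 Pa / 1.14×10⁻³ Pa/m = 440523 m ≈ 440 km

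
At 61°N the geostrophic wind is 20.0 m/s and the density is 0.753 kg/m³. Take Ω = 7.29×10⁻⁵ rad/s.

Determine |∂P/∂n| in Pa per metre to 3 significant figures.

1.92×10⁻³ Pa/m

Coriolis parameter at 61°N:
f = 2Ω sin φ = 2 × 7.29×10⁻⁵ × sin 61° = 1.28×10⁻⁴ s⁻¹
Geostrophic balance rearranged: |∂P/∂n| = f ρ V_g
|∂P/∂n| = 1.28×10⁻⁴ × 0.753 × 20.0 = 1.92×10⁻³ Pa/m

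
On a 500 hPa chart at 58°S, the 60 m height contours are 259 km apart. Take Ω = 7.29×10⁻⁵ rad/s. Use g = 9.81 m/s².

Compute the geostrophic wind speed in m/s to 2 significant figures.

Coriolis parameter at 58°S:
f = 2Ω sin φ = 2 × 7.29×10⁻⁵ × sin 58° = 1.24×10⁻⁴ s⁻¹
Height gradient: |∂Z/∂n| = 60 m / 259000 m = 2.32×10⁻⁴
On a pressure surface, geostrophic balance gives V_g = (g/f)|∂Z/∂n|:
V_g = 9.81 × 2.32×10⁻⁴ / 1.24×10⁻⁴ = 18.4 m/s

18 m/s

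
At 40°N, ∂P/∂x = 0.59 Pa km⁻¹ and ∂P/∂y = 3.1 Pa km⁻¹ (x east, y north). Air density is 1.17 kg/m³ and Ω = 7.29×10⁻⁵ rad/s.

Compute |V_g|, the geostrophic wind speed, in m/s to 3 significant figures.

Coriolis parameter at 40°N:
f = 2Ω sin φ = 2 × 7.29×10⁻⁵ × sin 40° = 9.37×10⁻⁵ s⁻¹
Component geostrophic relations (x east, y north):
u_g = −(1/(fρ)) ∂P/∂y,  v_g = (1/(fρ)) ∂P/∂x
u_g = −(3.1×10⁻³)/(9.37×10⁻⁵ × 1.17) = −28.3 m/s;  v_g = (0.59×10⁻³)/(9.37×10⁻⁵ × 1.17) = 5.38 m/s
|V_g| = √(u_g² + v_g²) = 28.8 m/s

28.8 m/s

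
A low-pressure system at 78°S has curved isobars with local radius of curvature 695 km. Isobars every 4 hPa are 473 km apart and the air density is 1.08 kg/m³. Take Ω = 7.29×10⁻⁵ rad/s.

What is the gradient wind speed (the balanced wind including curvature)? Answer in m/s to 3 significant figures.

Coriolis parameter at 78°S:
f = 2Ω sin φ = 2 × 7.29×10⁻⁵ × sin 78° = 1.43×10⁻⁴ s⁻¹
Pressure gradient: |∂P/∂n| = 400 Pa / 473000 m = 8.46×10⁻⁴ Pa/m
Geostrophic speed: V_g = |∂P/∂n|/(fρ) = 8.46×10⁻⁴/(1.43×10⁻⁴ × 1.08) = 5.49 m/s
Around a low, centrifugal force acts outward with Coriolis, so pressure-gradient force balances both:
(1/ρ)|∂P/∂n| = fV + V²/R  →  V² + fR·V − fR·V_g = 0
With fR = 1.43×10⁻⁴ × 695×10³ m = 99.1 m/s:
V = [−fR + √((fR)² + 4 fR V_g)]/2 = [−99.1 + √(99.1² + 4×99.1×5.49)]/2 = 5.22 m/s
Subgeostrophic (V < V_g = 5.49 m/s), as expected around a low.

5.22 m/s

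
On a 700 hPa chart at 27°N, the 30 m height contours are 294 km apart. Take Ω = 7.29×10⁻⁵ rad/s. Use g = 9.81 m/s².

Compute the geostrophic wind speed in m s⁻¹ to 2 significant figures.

15 m s⁻¹

Coriolis parameter at 27°N:
f = 2Ω sin φ = 2 × 7.29×10⁻⁵ × sin 27° = 6.62×10⁻⁵ s⁻¹
Height gradient: |∂Z/∂n| = 30 m / 294000 m = 1.02×10⁻⁴
On a pressure surface, geostrophic balance gives V_g = (g/f)|∂Z/∂n|:
V_g = 9.81 × 1.02×10⁻⁴ / 6.62×10⁻⁵ = 15.1 m/s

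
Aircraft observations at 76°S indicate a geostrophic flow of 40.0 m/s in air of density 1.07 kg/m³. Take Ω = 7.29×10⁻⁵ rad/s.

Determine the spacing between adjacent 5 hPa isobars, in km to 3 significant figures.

Coriolis parameter at 76°S:
f = 2Ω sin φ = 2 × 7.29×10⁻⁵ × sin 76° = 1.41×10⁻⁴ s⁻¹
Geostrophic balance rearranged: |∂P/∂n| = f ρ V_g
|∂P/∂n| = 1.41×10⁻⁴ × 1.07 × 40.0 = 6.05×10⁻³ Pa/m
Isobar spacing: Δn = ΔP/|∂P/∂n| = 500 Pa / 6.05×10⁻³ Pa/m = 82578 m ≈ 82.6 km

82.6 km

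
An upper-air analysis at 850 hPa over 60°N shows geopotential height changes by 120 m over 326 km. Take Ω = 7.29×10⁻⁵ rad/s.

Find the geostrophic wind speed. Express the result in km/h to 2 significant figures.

Coriolis parameter at 60°N:
f = 2Ω sin φ = 2 × 7.29×10⁻⁵ × sin 60° = 1.26×10⁻⁴ s⁻¹
Height gradient: |∂Z/∂n| = 120 m / 326000 m = 3.68×10⁻⁴
On a pressure surface, geostrophic balance gives V_g = (g/f)|∂Z/∂n|:
V_g = 9.81 × 3.68×10⁻⁴ / 1.26×10⁻⁴ = 28.6 m/s
Converting: 28.6 m/s × 3.6 = 100 km/h

100 km/h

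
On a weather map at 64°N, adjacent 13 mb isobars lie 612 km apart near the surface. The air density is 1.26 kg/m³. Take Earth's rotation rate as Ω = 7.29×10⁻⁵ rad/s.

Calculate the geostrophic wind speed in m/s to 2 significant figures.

13 m/s

Coriolis parameter at 64°N:
f = 2Ω sin φ = 2 × 7.29×10⁻⁵ × sin 64° = 1.31×10⁻⁴ s⁻¹
Pressure gradient: |∂P/∂n| = 1300 Pa / 612000 m = 2.12×10⁻³ Pa/m
Geostrophic balance (pressure-gradient force = Coriolis force):
V_g = (1/(fρ)) |∂P/∂n| = 2.12×10⁻³ / (1.31×10⁻⁴ × 1.26) = 12.9 m/s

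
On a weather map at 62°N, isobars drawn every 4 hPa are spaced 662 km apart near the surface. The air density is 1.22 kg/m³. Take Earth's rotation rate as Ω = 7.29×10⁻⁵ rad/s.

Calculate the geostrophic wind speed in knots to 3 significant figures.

7.48 knots

Coriolis parameter at 62°N:
f = 2Ω sin φ = 2 × 7.29×10⁻⁵ × sin 62° = 1.29×10⁻⁴ s⁻¹
Pressure gradient: |∂P/∂n| = 400 Pa / 662000 m = 6.04×10⁻⁴ Pa/m
Geostrophic balance (pressure-gradient force = Coriolis force):
V_g = (1/(fρ)) |∂P/∂n| = 6.04×10⁻⁴ / (1.29×10⁻⁴ × 1.22) = 3.85 m/s
Converting: 3.85 m/s × 1.944 = 7.48 knots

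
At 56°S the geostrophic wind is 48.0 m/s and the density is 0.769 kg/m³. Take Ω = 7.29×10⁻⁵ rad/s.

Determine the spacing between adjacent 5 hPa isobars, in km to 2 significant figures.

110 km

Coriolis parameter at 56°S:
f = 2Ω sin φ = 2 × 7.29×10⁻⁵ × sin 56° = 1.21×10⁻⁴ s⁻¹
Geostrophic balance rearranged: |∂P/∂n| = f ρ V_g
|∂P/∂n| = 1.21×10⁻⁴ × 0.769 × 48.0 = 4.46×10⁻³ Pa/m
Isobar spacing: Δn = ΔP/|∂P/∂n| = 500 Pa / 4.46×10⁻³ Pa/m = 112065 m ≈ 110 km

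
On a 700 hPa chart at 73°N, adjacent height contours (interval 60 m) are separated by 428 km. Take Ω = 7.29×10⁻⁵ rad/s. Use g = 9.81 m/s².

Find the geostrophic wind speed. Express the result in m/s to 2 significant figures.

Coriolis parameter at 73°N:
f = 2Ω sin φ = 2 × 7.29×10⁻⁵ × sin 73° = 1.39×10⁻⁴ s⁻¹
Height gradient: |∂Z/∂n| = 60 m / 428000 m = 1.40×10⁻⁴
On a pressure surface, geostrophic balance gives V_g = (g/f)|∂Z/∂n|:
V_g = 9.81 × 1.40×10⁻⁴ / 1.39×10⁻⁴ = 9.86 m/s

9.9 m/s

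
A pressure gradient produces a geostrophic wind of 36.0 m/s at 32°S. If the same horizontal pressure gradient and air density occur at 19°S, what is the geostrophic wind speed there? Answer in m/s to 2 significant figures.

59 m/s

With the same pressure gradient and density, V_g ∝ 1/f ∝ 1/sin φ.
V₂ = V₁ · sin φ₁ / sin φ₂ = 36.0 × sin 32° / sin 19°
V₂ = 36.0 × 0.5299/0.3256 = 59 m/s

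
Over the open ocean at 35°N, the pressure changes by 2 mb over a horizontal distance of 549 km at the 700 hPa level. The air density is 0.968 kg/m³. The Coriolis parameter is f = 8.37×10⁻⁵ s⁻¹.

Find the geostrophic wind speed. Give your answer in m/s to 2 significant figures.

Pressure gradient: |∂P/∂n| = 200 Pa / 549000 m = 3.64×10⁻⁴ Pa/m
Geostrophic balance (pressure-gradient force = Coriolis force):
V_g = (1/(fρ)) |∂P/∂n| = 3.64×10⁻⁴ / (8.37×10⁻⁵ × 0.968) = 4.50 m/s

4.5 m/s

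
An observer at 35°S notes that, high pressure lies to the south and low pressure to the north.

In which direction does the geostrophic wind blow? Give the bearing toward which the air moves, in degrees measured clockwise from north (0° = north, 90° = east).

270°

The pressure-gradient force points toward the north (bearing 000°).
Geostrophic balance: in the Southern Hemisphere the Coriolis force deflects motion to the left, so the geostrophic wind blows 90° to the left of the pressure-gradient force (low pressure on the right).
Rotating 000° by 90° counterclockwise gives 270° — the wind blows toward the west.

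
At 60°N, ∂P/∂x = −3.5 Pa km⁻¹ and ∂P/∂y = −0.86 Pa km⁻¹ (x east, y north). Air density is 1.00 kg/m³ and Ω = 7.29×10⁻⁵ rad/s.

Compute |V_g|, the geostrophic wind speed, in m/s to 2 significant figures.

29 m/s

Coriolis parameter at 60°N:
f = 2Ω sin φ = 2 × 7.29×10⁻⁵ × sin 60° = 1.26×10⁻⁴ s⁻¹
Component geostrophic relations (x east, y north):
u_g = −(1/(fρ)) ∂P/∂y,  v_g = (1/(fρ)) ∂P/∂x
u_g = −(−0.86×10⁻³)/(1.26×10⁻⁴ × 1.00) = 6.81 m/s;  v_g = (−3.5×10⁻³)/(1.26×10⁻⁴ × 1.00) = −27.7 m/s
|V_g| = √(u_g² + v_g²) = 28.5 m/s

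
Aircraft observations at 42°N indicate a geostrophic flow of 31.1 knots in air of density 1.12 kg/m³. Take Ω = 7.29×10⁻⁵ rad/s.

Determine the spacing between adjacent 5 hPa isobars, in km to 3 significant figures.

Coriolis parameter at 42°N:
f = 2Ω sin φ = 2 × 7.29×10⁻⁵ × sin 42° = 9.76×10⁻⁵ s⁻¹
Wind speed in SI: 31.1 knots = 16.0 m/s
Geostrophic balance rearranged: |∂P/∂n| = f ρ V_g
|∂P/∂n| = 9.76×10⁻⁵ × 1.12 × 16.0 = 1.75×10⁻³ Pa/m
Isobar spacing: Δn = ΔP/|∂P/∂n| = 500 Pa / 1.75×10⁻³ Pa/m = 286013 m ≈ 286 km

286 km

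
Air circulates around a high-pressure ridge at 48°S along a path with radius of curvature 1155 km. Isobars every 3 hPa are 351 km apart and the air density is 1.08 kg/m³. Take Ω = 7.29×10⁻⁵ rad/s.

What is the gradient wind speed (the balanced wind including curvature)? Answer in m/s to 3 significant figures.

7.79 m/s

Coriolis parameter at 48°S:
f = 2Ω sin φ = 2 × 7.29×10⁻⁵ × sin 48° = 1.08×10⁻⁴ s⁻¹
Pressure gradient: |∂P/∂n| = 300 Pa / 351000 m = 8.55×10⁻⁴ Pa/m
Geostrophic speed: V_g = |∂P/∂n|/(fρ) = 8.55×10⁻⁴/(1.08×10⁻⁴ × 1.08) = 7.30 m/s
Around a high, pressure-gradient force acts outward with centrifugal, so Coriolis balances both:
fV = (1/ρ)|∂P/∂n| + V²/R  →  V² − fR·V + fR·V_g = 0
With fR = 1.08×10⁻⁴ × 1155×10³ m = 125 m/s:
V = [fR − √((fR)² − 4 fR V_g)]/2 = [125 − √(125² − 4×125×7.3)]/2 = 7.79 m/s
Supergeostrophic (V > V_g = 7.3 m/s), as expected around a high.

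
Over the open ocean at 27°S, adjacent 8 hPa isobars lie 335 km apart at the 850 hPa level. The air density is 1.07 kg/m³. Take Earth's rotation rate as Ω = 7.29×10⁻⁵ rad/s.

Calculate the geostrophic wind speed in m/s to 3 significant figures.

33.7 m/s

Coriolis parameter at 27°S:
f = 2Ω sin φ = 2 × 7.29×10⁻⁵ × sin 27° = 6.62×10⁻⁵ s⁻¹
Pressure gradient: |∂P/∂n| = 800 Pa / 335000 m = 2.39×10⁻³ Pa/m
Geostrophic balance (pressure-gradient force = Coriolis force):
V_g = (1/(fρ)) |∂P/∂n| = 2.39×10⁻³ / (6.62×10⁻⁵ × 1.07) = 33.7 m/s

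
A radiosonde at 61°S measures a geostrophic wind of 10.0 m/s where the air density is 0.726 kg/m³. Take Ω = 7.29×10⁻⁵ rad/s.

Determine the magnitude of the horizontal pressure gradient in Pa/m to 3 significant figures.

Coriolis parameter at 61°S:
f = 2Ω sin φ = 2 × 7.29×10⁻⁵ × sin 61° = 1.28×10⁻⁴ s⁻¹
Geostrophic balance rearranged: |∂P/∂n| = f ρ V_g
|∂P/∂n| = 1.28×10⁻⁴ × 0.726 × 10.0 = 9.26×10⁻⁴ Pa/m

9.26×10⁻⁴ Pa/m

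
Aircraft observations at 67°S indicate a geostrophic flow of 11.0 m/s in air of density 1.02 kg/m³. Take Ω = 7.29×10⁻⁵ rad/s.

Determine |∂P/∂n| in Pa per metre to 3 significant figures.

1.51×10⁻³ Pa/m

Coriolis parameter at 67°S:
f = 2Ω sin φ = 2 × 7.29×10⁻⁵ × sin 67° = 1.34×10⁻⁴ s⁻¹
Geostrophic balance rearranged: |∂P/∂n| = f ρ V_g
|∂P/∂n| = 1.34×10⁻⁴ × 1.02 × 11.0 = 1.51×10⁻³ Pa/m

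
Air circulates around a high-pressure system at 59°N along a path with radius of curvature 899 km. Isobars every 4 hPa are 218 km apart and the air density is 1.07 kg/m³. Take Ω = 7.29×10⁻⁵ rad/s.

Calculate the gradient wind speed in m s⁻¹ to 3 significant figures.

16.0 m s⁻¹

Coriolis parameter at 59°N:
f = 2Ω sin φ = 2 × 7.29×10⁻⁵ × sin 59° = 1.25×10⁻⁴ s⁻¹
Pressure gradient: |∂P/∂n| = 400 Pa / 218000 m = 1.83×10⁻³ Pa/m
Geostrophic speed: V_g = |∂P/∂n|/(fρ) = 1.83×10⁻³/(1.25×10⁻⁴ × 1.07) = 13.7 m/s
Around a high, pressure-gradient force acts outward with centrifugal, so Coriolis balances both:
fV = (1/ρ)|∂P/∂n| + V²/R  →  V² − fR·V + fR·V_g = 0
With fR = 1.25×10⁻⁴ × 899×10³ m = 112 m/s:
V = [fR − √((fR)² − 4 fR V_g)]/2 = [112 − √(112² − 4×112×13.7)]/2 = 16 m/s
Supergeostrophic (V > V_g = 13.7 m/s), as expected around a high.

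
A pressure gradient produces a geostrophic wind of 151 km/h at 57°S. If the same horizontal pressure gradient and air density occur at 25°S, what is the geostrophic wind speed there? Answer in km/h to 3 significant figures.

With the same pressure gradient and density, V_g ∝ 1/f ∝ 1/sin φ.
V₂ = V₁ · sin φ₁ / sin φ₂ = 151 × sin 57° / sin 25°
V₂ = 151 × 0.8387/0.4226 = 300 km/h

300 km/h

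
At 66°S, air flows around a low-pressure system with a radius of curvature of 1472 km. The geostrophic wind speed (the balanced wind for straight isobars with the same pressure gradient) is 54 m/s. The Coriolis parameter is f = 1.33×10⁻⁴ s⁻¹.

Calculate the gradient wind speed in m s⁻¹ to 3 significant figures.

44.1 m s⁻¹

Around a low, centrifugal force acts outward with Coriolis, so pressure-gradient force balances both:
(1/ρ)|∂P/∂n| = fV + V²/R  →  V² + fR·V − fR·V_g = 0
With fR = 1.33×10⁻⁴ × 1472×10³ m = 196 m/s:
V = [−fR + √((fR)² + 4 fR V_g)]/2 = [−196 + √(196² + 4×196×54)]/2 = 44.1 m/s
Subgeostrophic (V < V_g = 54 m/s), as expected around a low.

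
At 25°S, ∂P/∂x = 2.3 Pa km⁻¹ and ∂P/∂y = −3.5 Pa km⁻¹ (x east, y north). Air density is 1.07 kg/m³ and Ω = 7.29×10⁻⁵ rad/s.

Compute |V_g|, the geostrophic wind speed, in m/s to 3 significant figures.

63.5 m/s

Coriolis parameter at 25°S:
f = 2Ω sin φ = 2 × 7.29×10⁻⁵ × sin 25° = 6.16×10⁻⁵ s⁻¹
In the Southern Hemisphere f is negative: f = −6.16×10⁻⁵ s⁻¹.
Component geostrophic relations (x east, y north):
u_g = −(1/(fρ)) ∂P/∂y,  v_g = (1/(fρ)) ∂P/∂x
u_g = −(−3.5×10⁻³)/(−6.16×10⁻⁵ × 1.07) = −53.1 m/s;  v_g = (2.3×10⁻³)/(−6.16×10⁻⁵ × 1.07) = −34.9 m/s
|V_g| = √(u_g² + v_g²) = 63.5 m/s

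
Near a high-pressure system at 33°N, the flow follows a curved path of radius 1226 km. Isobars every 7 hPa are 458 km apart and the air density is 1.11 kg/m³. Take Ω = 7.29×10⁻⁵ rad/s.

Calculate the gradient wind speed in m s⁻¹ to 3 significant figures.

22.6 m s⁻¹

Coriolis parameter at 33°N:
f = 2Ω sin φ = 2 × 7.29×10⁻⁵ × sin 33° = 7.94×10⁻⁵ s⁻¹
Pressure gradient: |∂P/∂n| = 700 Pa / 458000 m = 1.53×10⁻³ Pa/m
Geostrophic speed: V_g = |∂P/∂n|/(fρ) = 1.53×10⁻³/(7.94×10⁻⁵ × 1.11) = 17.3 m/s
Around a high, pressure-gradient force acts outward with centrifugal, so Coriolis balances both:
fV = (1/ρ)|∂P/∂n| + V²/R  →  V² − fR·V + fR·V_g = 0
With fR = 7.94×10⁻⁵ × 1226×10³ m = 97.4 m/s:
V = [fR − √((fR)² − 4 fR V_g)]/2 = [97.4 − √(97.4² − 4×97.4×17.3)]/2 = 22.6 m/s
Supergeostrophic (V > V_g = 17.3 m/s), as expected around a high.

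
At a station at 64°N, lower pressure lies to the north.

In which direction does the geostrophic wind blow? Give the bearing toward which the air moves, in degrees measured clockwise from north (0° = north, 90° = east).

090°

The pressure-gradient force points toward the north (bearing 000°).
Geostrophic balance: in the Northern Hemisphere the Coriolis force deflects motion to the right, so the geostrophic wind blows 90° to the right of the pressure-gradient force (low pressure on the left).
Rotating 000° by 90° clockwise gives 090° — the wind blows toward the east.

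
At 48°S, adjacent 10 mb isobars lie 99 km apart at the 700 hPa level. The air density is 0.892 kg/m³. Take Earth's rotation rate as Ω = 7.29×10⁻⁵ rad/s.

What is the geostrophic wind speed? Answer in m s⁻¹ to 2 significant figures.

Coriolis parameter at 48°S:
f = 2Ω sin φ = 2 × 7.29×10⁻⁵ × sin 48° = 1.08×10⁻⁴ s⁻¹
Pressure gradient: |∂P/∂n| = 1000 Pa / 99000 m = 1.01×10⁻² Pa/m
Geostrophic balance (pressure-gradient force = Coriolis force):
V_g = (1/(fρ)) |∂P/∂n| = 1.01×10⁻² / (1.08×10⁻⁴ × 0.892) = 105 m/s

100 m s⁻¹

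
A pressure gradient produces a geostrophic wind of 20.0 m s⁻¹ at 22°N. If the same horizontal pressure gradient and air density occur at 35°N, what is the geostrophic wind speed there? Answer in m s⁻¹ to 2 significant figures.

With the same pressure gradient and density, V_g ∝ 1/f ∝ 1/sin φ.
V₂ = V₁ · sin φ₁ / sin φ₂ = 20.0 × sin 22° / sin 35°
V₂ = 20.0 × 0.3746/0.5736 = 13 m s⁻¹

13 m s⁻¹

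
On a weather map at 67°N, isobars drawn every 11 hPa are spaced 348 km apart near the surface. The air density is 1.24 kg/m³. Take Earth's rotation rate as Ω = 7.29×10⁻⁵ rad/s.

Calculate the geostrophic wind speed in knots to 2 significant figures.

37 knots

Coriolis parameter at 67°N:
f = 2Ω sin φ = 2 × 7.29×10⁻⁵ × sin 67° = 1.34×10⁻⁴ s⁻¹
Pressure gradient: |∂P/∂n| = 1100 Pa / 348000 m = 3.16×10⁻³ Pa/m
Geostrophic balance (pressure-gradient force = Coriolis force):
V_g = (1/(fρ)) |∂P/∂n| = 3.16×10⁻³ / (1.34×10⁻⁴ × 1.24) = 19.0 m/s
Converting: 19.0 m/s × 1.944 = 37 knots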